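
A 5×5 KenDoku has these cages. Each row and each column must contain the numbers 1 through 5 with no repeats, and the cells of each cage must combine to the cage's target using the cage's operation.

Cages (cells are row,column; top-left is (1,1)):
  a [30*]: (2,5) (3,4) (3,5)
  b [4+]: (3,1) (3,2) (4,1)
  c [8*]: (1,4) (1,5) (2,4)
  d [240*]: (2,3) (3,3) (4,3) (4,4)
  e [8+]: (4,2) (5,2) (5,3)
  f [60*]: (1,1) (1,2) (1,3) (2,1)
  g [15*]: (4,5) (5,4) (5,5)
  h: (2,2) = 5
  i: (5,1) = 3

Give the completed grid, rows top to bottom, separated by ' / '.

Cage h is a single given cell; hence (2,2) = 5.
Cage b has sum 4, so (3,1) = 2.
Cage b has sum 4, which forces (3,2) = 1.
Cage b has sum 4; hence (4,1) = 1.
Cage d has product 240; hence (4,4) = 4.
Cage i is given, so (5,1) = 3.
Cage f has product 60; hence (1,1) = 5.
Cage f needs product 60, leaving (1,2) = 3.
Cage f has product 60, which forces (1,3) = 1.
Row 1 now contains 1, leaving (1,4) = 2.
Cage c needs product 8, so (1,5) = 4.
Column 1 now contains 3, so (2,1) = 4.
Row 2 already has 4, so (2,3) = 3.
2 is placed in column 4, leaving (2,4) = 1.
Cage a needs product 30, leaving (2,5) = 2.
Column 2 already has 3, leaving (4,2) = 2.
3 is placed in column 3, so (4,3) = 5.
Cage g has product 15, so (4,5) = 3.
The 3 cells of cage e must have sum 8; hence (5,2) = 4.
Column 3 already has 1, which forces (5,3) = 2.
Column 4 now contains 1, so (5,4) = 5.
Row 5 already has 5; hence (5,5) = 1.
Column 3 now contains 5, so (3,3) = 4.
Column 4 already has 5; hence (3,4) = 3.
Column 5 now contains 3, which forces (3,5) = 5.

5 3 1 2 4 / 4 5 3 1 2 / 2 1 4 3 5 / 1 2 5 4 3 / 3 4 2 5 1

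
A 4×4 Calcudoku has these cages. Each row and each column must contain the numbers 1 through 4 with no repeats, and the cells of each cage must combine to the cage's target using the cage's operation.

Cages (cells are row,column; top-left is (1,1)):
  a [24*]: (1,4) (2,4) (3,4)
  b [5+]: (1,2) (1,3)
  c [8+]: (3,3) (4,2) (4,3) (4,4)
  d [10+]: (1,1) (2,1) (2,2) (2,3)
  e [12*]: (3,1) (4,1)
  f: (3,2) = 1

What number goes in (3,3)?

2

Cage f is a single given cell; hence (3,2) = 1.
Row 3 already has 1, which forces (3,3) = 2.
Row 4 needs a 4, and only (4,1) is open for it.
4 is placed in column 1, leaving (3,1) = 3.
3 is placed in row 3, which forces (3,4) = 4.
Row 1 needs a 4, and only (1,2) is open for it.
Cage b needs two cells with sum 5, so (1,3) = 1.
Column 2 now contains 4, leaving (2,2) = 3.
Cage d needs sum 10, so (2,3) = 4.
3 is placed in row 2, leaving (2,4) = 2.
Column 2 now contains 3, so (4,2) = 2.
Column 3 already has 1, leaving (4,3) = 3.
Row 4 now contains 3, leaving (4,4) = 1.
Row 1 already has 1, so (1,1) = 2.
Column 4 already has 2; hence (1,4) = 3.
Row 2 already has 2, which forces (2,1) = 1.
Completed grid: 2 4 1 3 / 1 3 4 2 / 3 1 2 4 / 4 2 3 1.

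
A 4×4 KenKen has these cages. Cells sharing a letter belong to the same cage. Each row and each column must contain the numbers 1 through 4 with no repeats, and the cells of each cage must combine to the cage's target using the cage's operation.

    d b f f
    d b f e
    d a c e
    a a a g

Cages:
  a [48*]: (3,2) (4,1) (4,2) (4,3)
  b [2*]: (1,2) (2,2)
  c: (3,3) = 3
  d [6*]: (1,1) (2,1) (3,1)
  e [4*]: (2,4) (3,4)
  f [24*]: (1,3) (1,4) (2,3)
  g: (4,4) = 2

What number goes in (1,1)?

1

C is a freebie; hence (3,3) = 3.
G is a freebie, leaving (4,4) = 2.
Cage f needs product 24, leaving (1,4) = 3.
Cage a needs product 48, so (3,2) = 4.
Row 3 now contains 4, which forces (3,4) = 1.
Cage d needs product 6, which forces (1,1) = 1.
Row 1 already has 1, so (1,2) = 2.
Row 1 now contains 2; hence (1,3) = 4.
The 3 cells of cage d must have product 6, leaving (2,1) = 3.
Column 2 already has 2; hence (2,2) = 1.
Column 3 now contains 4, leaving (2,3) = 2.
Column 4 already has 1, which forces (2,4) = 4.
Row 3 now contains 1; hence (3,1) = 2.
Column 1 now contains 3, leaving (4,1) = 4.
1 is placed in column 2, so (4,2) = 3.
Column 3 now contains 4, which forces (4,3) = 1.
Filled in: 1 2 4 3 / 3 1 2 4 / 2 4 3 1 / 4 3 1 2.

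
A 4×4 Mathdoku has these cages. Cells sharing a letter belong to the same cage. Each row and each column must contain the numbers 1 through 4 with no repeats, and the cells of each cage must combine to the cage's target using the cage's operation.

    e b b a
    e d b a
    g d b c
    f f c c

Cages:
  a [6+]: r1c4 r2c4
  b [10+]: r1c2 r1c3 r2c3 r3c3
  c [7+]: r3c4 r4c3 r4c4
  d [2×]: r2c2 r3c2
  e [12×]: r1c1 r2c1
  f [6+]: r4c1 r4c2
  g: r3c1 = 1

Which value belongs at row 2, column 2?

Cage g is given, which forces r3c1 = 1.
Row 3 now contains 1; hence r3c2 = 2.
Column 2 already has 2, which forces r4c2 = 4.
Column 2 already has 2; hence r2c2 = 1.
Row 4 now contains 4, so r4c1 = 2.
Row 4 already has 2, leaving r4c4 = 1.
Column 2 now contains 1, leaving r1c2 = 3.
The 4 cells of cage b must have sum 10, which forces r1c3 = 1.
Cage b has sum 10; hence r2c3 = 2.
2 is placed in row 2, so r2c4 = 4.
The 4 cells of cage b must have sum 10, leaving r3c3 = 4.
The 3 cells of cage c must have sum 7; hence r3c4 = 3.
Row 4 now contains 1, leaving r4c3 = 3.
3 is placed in row 1, which forces r1c1 = 4.
Column 4 already has 4, so r1c4 = 2.
4 is placed in row 2, so r2c1 = 3.
The full grid is 4 3 1 2 / 3 1 2 4 / 1 2 4 3 / 2 4 3 1.

1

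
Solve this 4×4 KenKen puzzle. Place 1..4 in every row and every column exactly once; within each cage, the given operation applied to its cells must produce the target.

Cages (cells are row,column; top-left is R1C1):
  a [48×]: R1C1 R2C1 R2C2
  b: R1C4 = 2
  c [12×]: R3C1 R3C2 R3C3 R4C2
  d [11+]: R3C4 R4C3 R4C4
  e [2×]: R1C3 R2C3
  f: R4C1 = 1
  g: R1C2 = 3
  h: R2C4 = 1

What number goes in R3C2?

The 3 cells of cage a must have product 48, so R1C1 = 4.
Cage g is given, which forces R1C2 = 3.
Cage b is a single given cell, leaving R1C4 = 2.
Cage a has product 48, which forces R2C1 = 3.
The 3 cells of cage a must have product 48, which forces R2C2 = 4.
Cage h is a single given cell, leaving R2C4 = 1.
Column 2 now contains 4; hence R3C2 = 1.
Cage d has sum 11, which forces R3C4 = 4.
F is a freebie; hence R4C1 = 1.
Column 2 already has 1, so R4C2 = 2.
Cage d has sum 11, leaving R4C3 = 4.
Cage d needs sum 11; hence R4C4 = 3.
Row 1 now contains 2, so R1C3 = 1.
Row 2 now contains 1, so R2C3 = 2.
Row 3 already has 1, which forces R3C1 = 2.
Cage c needs product 12, which forces R3C3 = 3.
The full grid is 4 3 1 2 / 3 4 2 1 / 2 1 3 4 / 1 2 4 3.

1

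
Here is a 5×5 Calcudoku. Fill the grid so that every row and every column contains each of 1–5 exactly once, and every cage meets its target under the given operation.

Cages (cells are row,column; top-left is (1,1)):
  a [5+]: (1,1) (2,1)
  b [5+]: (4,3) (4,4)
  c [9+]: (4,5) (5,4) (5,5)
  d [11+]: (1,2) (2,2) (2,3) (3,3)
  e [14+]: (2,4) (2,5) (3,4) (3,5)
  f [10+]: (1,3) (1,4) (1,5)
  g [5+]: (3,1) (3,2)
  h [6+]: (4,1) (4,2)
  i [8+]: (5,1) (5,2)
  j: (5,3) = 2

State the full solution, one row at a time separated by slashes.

1 4 5 3 2 / 4 2 1 5 3 / 2 3 4 1 5 / 5 1 3 2 4 / 3 5 2 4 1

Cage j is given, which forces (5,3) = 2.
Cage c has sum 9, leaving (4,5) = 4.
Cage c needs sum 9, leaving (5,4) = 4.
Cage c has sum 9, which forces (5,5) = 1.
Cage b's pair has sum 5, leaving (4,3) = 3.
Cage b needs two cells with sum 5, which forces (4,4) = 2.
The only place for 3 in column 4 is (1,4).
The 3 cells of cage f must have sum 10, so (1,3) = 5.
Cage f needs sum 10, so (1,5) = 2.
In row 2, 2 can only go at (2,2), so (2,2) = 2.
The 4 cells of cage d must have sum 11, leaving (1,2) = 4.
Row 1 now contains 4, which forces (1,1) = 1.
Cage a's pair has sum 5, so (2,1) = 4.
Row 2 now contains 4, so (2,3) = 1.
Row 2 now contains 1, which forces (2,4) = 5.
Row 2 now contains 5; hence (2,5) = 3.
Column 1 now contains 4, leaving (3,1) = 2.
Column 3 now contains 1, so (3,3) = 4.
Column 4 already has 5, which forces (3,4) = 1.
Column 5 already has 3, so (3,5) = 5.
Column 1 now contains 1, which forces (4,1) = 5.
Row 4 now contains 5, leaving (4,2) = 1.
Column 1 already has 5, which forces (5,1) = 3.
Row 5 now contains 3; hence (5,2) = 5.
Row 3 now contains 1, which forces (3,2) = 3.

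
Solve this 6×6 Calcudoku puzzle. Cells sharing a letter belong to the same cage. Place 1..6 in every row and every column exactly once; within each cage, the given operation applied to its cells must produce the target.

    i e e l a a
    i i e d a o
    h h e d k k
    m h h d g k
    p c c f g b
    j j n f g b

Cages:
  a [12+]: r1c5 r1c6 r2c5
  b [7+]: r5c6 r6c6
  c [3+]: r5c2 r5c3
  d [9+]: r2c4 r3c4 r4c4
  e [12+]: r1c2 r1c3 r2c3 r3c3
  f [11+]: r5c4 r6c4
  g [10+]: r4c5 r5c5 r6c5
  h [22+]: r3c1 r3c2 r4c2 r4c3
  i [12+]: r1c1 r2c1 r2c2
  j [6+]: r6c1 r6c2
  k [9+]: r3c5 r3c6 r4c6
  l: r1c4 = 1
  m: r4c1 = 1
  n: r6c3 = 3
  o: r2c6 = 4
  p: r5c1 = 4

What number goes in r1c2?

2

Cage l is given; hence r1c4 = 1.
O is a freebie; hence r2c6 = 4.
M is a freebie, leaving r4c1 = 1.
Cage p is given, so r5c1 = 4.
Cage n is given, leaving r6c3 = 3.
In row 5, 3 can only go at r5c5, so r5c5 = 3.
The only place for 4 in row 4 is r4c4.
The only place for 3 in row 4 is r4c6.
The only place for 3 in row 3 is r3c4.
Column 4 already has 3; hence r2c4 = 2.
In row 2, 3 can only go at r2c2, so r2c2 = 3.
Cage i needs sum 12, leaving r1c1 = 3.
The 3 cells of cage i must have sum 12, which forces r2c1 = 6.
Column 1 already has 6; hence r3c1 = 5.
5 is placed in row 3, so r3c2 = 6.
6 is placed in column 2, so r4c2 = 5.
5 is placed in row 4, so r4c3 = 6.
6 is placed in row 4; hence r4c5 = 2.
Column 1 already has 5, leaving r6c1 = 2.
The 3 cells of cage a must have sum 12, which forces r2c5 = 1.
Cage k has sum 9, leaving r3c5 = 4.
The 3 cells of cage k must have sum 9, so r3c6 = 2.
The two cells of cage j must have sum 6, which forces r6c2 = 4.
Cage g has sum 10; hence r6c5 = 5.
4 is placed in column 2, so r1c2 = 2.
The 4 cells of cage e must have sum 12, which forces r1c3 = 4.
Column 5 already has 5, leaving r1c5 = 6.
Cage a has sum 12, leaving r1c6 = 5.
Row 2 already has 1, so r2c3 = 5.
Row 3 now contains 2, leaving r3c3 = 1.
Column 2 already has 2, leaving r5c2 = 1.
Column 3 now contains 1; hence r5c3 = 2.
Cage f's pair has sum 11, which forces r5c4 = 5.
1 is placed in row 5, which forces r5c6 = 6.
5 is placed in row 6, leaving r6c4 = 6.
Column 6 now contains 6, leaving r6c6 = 1.
Completed grid: 3 2 4 1 6 5 / 6 3 5 2 1 4 / 5 6 1 3 4 2 / 1 5 6 4 2 3 / 4 1 2 5 3 6 / 2 4 3 6 5 1.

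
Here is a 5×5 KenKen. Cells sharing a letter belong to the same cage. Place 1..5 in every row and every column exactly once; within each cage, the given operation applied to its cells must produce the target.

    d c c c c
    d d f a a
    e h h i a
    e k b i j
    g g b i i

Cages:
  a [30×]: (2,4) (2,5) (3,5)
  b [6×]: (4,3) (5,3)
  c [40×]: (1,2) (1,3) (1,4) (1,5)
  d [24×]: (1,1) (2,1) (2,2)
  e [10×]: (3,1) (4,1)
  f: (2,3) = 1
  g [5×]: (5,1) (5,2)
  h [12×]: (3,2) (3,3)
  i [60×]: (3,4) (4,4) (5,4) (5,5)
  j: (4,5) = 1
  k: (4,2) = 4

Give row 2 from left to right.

4 2 1 3 5

Cage f is a single given cell, leaving (2,3) = 1.
K is a freebie, so (4,2) = 4.
Cage j is given; hence (4,5) = 1.
Column 2 already has 4, which forces (3,2) = 3.
Cage h's pair has product 12, so (3,3) = 4.
Column 2 now contains 3, which forces (2,2) = 2.
The 3 cells of cage a must have product 30; hence (3,5) = 2.
Row 3 already has 2, so (3,1) = 5.
Row 3 already has 5; hence (3,4) = 1.
The two cells of cage e must have product 10, leaving (4,1) = 2.
Row 4 now contains 2, which forces (4,3) = 3.
Row 4 now contains 3; hence (4,4) = 5.
5 is placed in column 1, leaving (5,1) = 1.
1 is placed in row 5; hence (5,2) = 5.
Column 3 now contains 3, which forces (5,3) = 2.
Column 2 already has 5, so (1,2) = 1.
Column 3 now contains 2, leaving (1,3) = 5.
The 4 cells of cage c must have product 40; hence (1,4) = 2.
Cage c needs product 40; hence (1,5) = 4.
5 is placed in column 4, which forces (2,4) = 3.
Cage a has product 30, so (2,5) = 5.
3 is placed in column 4, which forces (5,4) = 4.
4 is placed in column 5, leaving (5,5) = 3.
4 is placed in row 1; hence (1,1) = 3.
Row 2 now contains 3, so (2,1) = 4.
Completed grid: 3 1 5 2 4 / 4 2 1 3 5 / 5 3 4 1 2 / 2 4 3 5 1 / 1 5 2 4 3.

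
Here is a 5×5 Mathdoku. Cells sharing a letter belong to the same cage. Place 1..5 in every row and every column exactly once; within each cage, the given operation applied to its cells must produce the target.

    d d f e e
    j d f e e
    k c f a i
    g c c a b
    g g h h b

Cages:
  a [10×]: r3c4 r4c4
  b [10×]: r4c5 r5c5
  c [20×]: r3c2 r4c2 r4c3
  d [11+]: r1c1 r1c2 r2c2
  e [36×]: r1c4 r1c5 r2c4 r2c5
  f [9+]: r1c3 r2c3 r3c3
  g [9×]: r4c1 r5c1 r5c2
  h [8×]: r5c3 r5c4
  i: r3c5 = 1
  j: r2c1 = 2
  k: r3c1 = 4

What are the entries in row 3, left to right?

Cage j is given; hence r2c1 = 2.
K is a freebie; hence r3c1 = 4.
I is a freebie, leaving r3c5 = 1.
Cage g needs product 9; hence r4c1 = 3.
Cage g needs product 9, which forces r5c1 = 1.
Cage g needs product 9, so r5c2 = 3.
Column 1 now contains 3; hence r1c1 = 5.
In row 3, 3 can only go at r3c3, so r3c3 = 3.
Row 1 needs a 4, and only r1c5 is open for it.
Cage e has product 36; hence r1c4 = 3.
Cage e has product 36; hence r2c4 = 1.
Column 5 now contains 4, so r2c5 = 3.
The only place for 5 in row 5 is r5c5.
Column 5 already has 5, so r4c5 = 2.
The 3 cells of cage c must have product 20, so r3c2 = 5.
The two cells of cage a must have product 10, so r3c4 = 2.
Row 4 already has 2, leaving r4c4 = 5.
Column 4 already has 2, which forces r5c4 = 4.
The 3 cells of cage d must have sum 11, so r1c2 = 2.
2 is placed in row 1; hence r1c3 = 1.
Column 2 already has 5, so r2c2 = 4.
Row 2 now contains 4, leaving r2c3 = 5.
Column 2 now contains 4, which forces r4c2 = 1.
1 is placed in column 3, which forces r4c3 = 4.
Row 5 already has 4, which forces r5c3 = 2.
The full grid is 5 2 1 3 4 / 2 4 5 1 3 / 4 5 3 2 1 / 3 1 4 5 2 / 1 3 2 4 5.

4 5 3 2 1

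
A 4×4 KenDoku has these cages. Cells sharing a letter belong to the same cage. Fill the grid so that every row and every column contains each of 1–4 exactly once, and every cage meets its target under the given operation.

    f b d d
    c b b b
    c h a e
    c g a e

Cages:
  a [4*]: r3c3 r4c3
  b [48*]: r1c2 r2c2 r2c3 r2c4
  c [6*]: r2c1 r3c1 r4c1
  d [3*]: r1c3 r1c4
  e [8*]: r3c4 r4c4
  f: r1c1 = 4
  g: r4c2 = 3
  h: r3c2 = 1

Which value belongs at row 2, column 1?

Cage f is a single given cell, so r1c1 = 4.
Row 1 already has 4, which forces r1c2 = 2.
H is a freebie, so r3c2 = 1.
Row 3 already has 1, which forces r3c3 = 4.
4 is placed in row 3; hence r3c4 = 2.
Cage g is given; hence r4c2 = 3.
Column 3 already has 4, which forces r4c3 = 1.
Column 4 already has 2, so r4c4 = 4.
Column 3 already has 1; hence r1c3 = 3.
The two cells of cage d must have product 3; hence r1c4 = 1.
Cage c has product 6; hence r2c1 = 1.
Column 2 now contains 3, so r2c2 = 4.
Cage b needs product 48; hence r2c3 = 2.
The 4 cells of cage b must have product 48, leaving r2c4 = 3.
Row 3 now contains 2, so r3c1 = 3.
Row 4 now contains 1; hence r4c1 = 2.
Filled in: 4 2 3 1 / 1 4 2 3 / 3 1 4 2 / 2 3 1 4.

1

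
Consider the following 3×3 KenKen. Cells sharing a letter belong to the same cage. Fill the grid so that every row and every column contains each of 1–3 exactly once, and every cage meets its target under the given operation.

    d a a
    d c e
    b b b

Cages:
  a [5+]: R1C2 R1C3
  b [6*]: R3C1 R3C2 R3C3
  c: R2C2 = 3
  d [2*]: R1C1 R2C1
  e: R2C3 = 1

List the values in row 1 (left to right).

1 2 3

Cage c is given; hence R2C2 = 3.
E is a freebie; hence R2C3 = 1.
The two cells of cage d must have product 2; hence R1C1 = 1.
Column 2 already has 3, leaving R1C2 = 2.
Cage a's pair has sum 5, so R1C3 = 3.
1 is placed in row 2; hence R2C1 = 2.
Column 1 now contains 2; hence R3C1 = 3.
2 is placed in column 2, which forces R3C2 = 1.
3 is placed in column 3, which forces R3C3 = 2.
Filled in: 1 2 3 / 2 3 1 / 3 1 2.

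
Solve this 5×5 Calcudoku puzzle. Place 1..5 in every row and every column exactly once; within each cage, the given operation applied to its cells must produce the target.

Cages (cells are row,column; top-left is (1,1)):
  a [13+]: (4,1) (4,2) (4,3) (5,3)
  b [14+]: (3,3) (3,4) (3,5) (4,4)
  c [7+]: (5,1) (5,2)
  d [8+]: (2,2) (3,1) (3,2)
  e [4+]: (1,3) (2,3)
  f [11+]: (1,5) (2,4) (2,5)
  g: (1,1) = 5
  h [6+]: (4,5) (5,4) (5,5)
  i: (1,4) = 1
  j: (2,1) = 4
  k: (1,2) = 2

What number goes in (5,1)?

G is a freebie, so (1,1) = 5.
Cage k is given, so (1,2) = 2.
Cage i is given, leaving (1,4) = 1.
Cage j is a single given cell, leaving (2,1) = 4.
Row 1 now contains 1; hence (1,3) = 3.
Row 1 now contains 3; hence (1,5) = 4.
Cage e needs two cells with sum 4; hence (2,3) = 1.
Row 2 needs a 3, and only (2,2) is open for it.
Cage d has sum 8, which forces (3,1) = 1.
Cage d needs sum 8; hence (3,2) = 4.
4 is placed in column 2, so (5,2) = 5.
The 4 cells of cage a must have sum 13, leaving (4,1) = 3.
5 is placed in column 2, so (4,2) = 1.
The 4 cells of cage a must have sum 13, leaving (4,3) = 5.
Cage b has sum 14, so (4,4) = 4.
1 is placed in row 4, leaving (4,5) = 2.
Cage c needs two cells with sum 7, which forces (5,1) = 2.
The 4 cells of cage a must have sum 13; hence (5,3) = 4.
2 is placed in row 5; hence (5,4) = 3.
3 is placed in row 5, so (5,5) = 1.
Cage f needs sum 11, leaving (2,4) = 2.
Column 5 already has 2, leaving (2,5) = 5.
5 is placed in column 3, so (3,3) = 2.
Cage b has sum 14, leaving (3,4) = 5.
The 4 cells of cage b must have sum 14, which forces (3,5) = 3.
The full grid is 5 2 3 1 4 / 4 3 1 2 5 / 1 4 2 5 3 / 3 1 5 4 2 / 2 5 4 3 1.

2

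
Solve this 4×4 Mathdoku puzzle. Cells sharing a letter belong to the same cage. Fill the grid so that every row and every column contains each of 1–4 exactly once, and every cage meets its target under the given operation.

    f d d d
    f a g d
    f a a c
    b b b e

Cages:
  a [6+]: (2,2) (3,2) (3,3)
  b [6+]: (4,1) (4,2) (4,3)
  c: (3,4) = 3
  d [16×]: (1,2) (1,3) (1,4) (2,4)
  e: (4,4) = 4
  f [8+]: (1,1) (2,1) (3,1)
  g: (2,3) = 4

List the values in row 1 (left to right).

G is a freebie; hence (2,3) = 4.
The 4 cells of cage d must have product 16; hence (2,4) = 2.
Cage c is given, leaving (3,4) = 3.
Cage e is given; hence (4,4) = 4.
Cage d needs product 16, which forces (1,2) = 4.
Cage d needs product 16; hence (1,3) = 2.
Column 4 already has 4, leaving (1,4) = 1.
Column 3 already has 2, which forces (3,3) = 1.
1 is placed in column 3, so (4,3) = 3.
Row 1 now contains 1, so (1,1) = 3.
The 3 cells of cage f must have sum 8, so (2,1) = 1.
Cage a has sum 6, leaving (2,2) = 3.
Row 3 now contains 1; hence (3,1) = 4.
Row 3 now contains 1, which forces (3,2) = 2.
1 is placed in column 1; hence (4,1) = 2.
2 is placed in column 2, which forces (4,2) = 1.
Completed grid: 3 4 2 1 / 1 3 4 2 / 4 2 1 3 / 2 1 3 4.

3 4 2 1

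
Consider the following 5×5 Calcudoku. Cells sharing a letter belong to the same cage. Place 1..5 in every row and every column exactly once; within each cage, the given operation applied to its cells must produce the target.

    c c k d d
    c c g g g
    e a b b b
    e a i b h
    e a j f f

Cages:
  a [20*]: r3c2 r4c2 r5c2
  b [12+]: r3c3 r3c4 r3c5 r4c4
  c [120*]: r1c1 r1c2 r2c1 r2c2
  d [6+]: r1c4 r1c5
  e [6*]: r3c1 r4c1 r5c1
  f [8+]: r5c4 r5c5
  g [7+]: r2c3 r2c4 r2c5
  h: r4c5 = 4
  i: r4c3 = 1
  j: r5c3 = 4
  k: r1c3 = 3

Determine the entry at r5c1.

Cage k is given, leaving r1c3 = 3.
I is a freebie; hence r4c3 = 1.
Cage h is given, leaving r4c5 = 4.
Cage j is a single given cell; hence r5c3 = 4.
Column 3 now contains 4, so r2c3 = 2.
The 3 cells of cage g must have sum 7, so r2c4 = 4.
Cage g needs sum 7; hence r2c5 = 1.
The 3 cells of cage a must have product 20; hence r3c2 = 4.
Column 3 now contains 2, so r3c3 = 5.
4 is placed in row 4, leaving r4c2 = 5.
Cage a has product 20, which forces r5c2 = 1.
Cage c has product 120, which forces r1c1 = 4.
Column 2 now contains 5; hence r1c2 = 2.
The two cells of cage d must have sum 6; hence r1c4 = 1.
Cage d's pair has sum 6, leaving r1c5 = 5.
Cage c has product 120, so r2c1 = 5.
Column 2 now contains 5, leaving r2c2 = 3.
Cage e has product 6, which forces r3c1 = 1.
1 is placed in column 4, leaving r3c4 = 3.
3 is placed in row 3, so r3c5 = 2.
Column 4 now contains 3, leaving r4c4 = 2.
Column 4 now contains 3, so r5c4 = 5.
Column 5 already has 5, which forces r5c5 = 3.
Row 4 already has 2, leaving r4c1 = 3.
Row 5 now contains 3, which forces r5c1 = 2.
Filled in: 4 2 3 1 5 / 5 3 2 4 1 / 1 4 5 3 2 / 3 5 1 2 4 / 2 1 4 5 3.

2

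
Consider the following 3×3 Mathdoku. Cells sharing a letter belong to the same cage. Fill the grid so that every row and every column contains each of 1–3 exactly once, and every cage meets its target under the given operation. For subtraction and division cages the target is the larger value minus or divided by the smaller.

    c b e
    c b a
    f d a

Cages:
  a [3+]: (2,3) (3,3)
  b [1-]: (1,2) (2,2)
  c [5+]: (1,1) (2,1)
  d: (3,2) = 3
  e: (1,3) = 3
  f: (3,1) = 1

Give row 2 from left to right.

3 2 1

Cage e is given, so (1,3) = 3.
Cage f is given, which forces (3,1) = 1.
Cage d is a single given cell, so (3,2) = 3.
Row 3 already has 1, so (3,3) = 2.
Row 1 now contains 3, leaving (1,1) = 2.
2 is placed in row 1, so (1,2) = 1.
Cage c needs two cells with sum 5; hence (2,1) = 3.
1 is placed in column 2; hence (2,2) = 2.
Column 3 now contains 2, so (2,3) = 1.
Filled in: 2 1 3 / 3 2 1 / 1 3 2.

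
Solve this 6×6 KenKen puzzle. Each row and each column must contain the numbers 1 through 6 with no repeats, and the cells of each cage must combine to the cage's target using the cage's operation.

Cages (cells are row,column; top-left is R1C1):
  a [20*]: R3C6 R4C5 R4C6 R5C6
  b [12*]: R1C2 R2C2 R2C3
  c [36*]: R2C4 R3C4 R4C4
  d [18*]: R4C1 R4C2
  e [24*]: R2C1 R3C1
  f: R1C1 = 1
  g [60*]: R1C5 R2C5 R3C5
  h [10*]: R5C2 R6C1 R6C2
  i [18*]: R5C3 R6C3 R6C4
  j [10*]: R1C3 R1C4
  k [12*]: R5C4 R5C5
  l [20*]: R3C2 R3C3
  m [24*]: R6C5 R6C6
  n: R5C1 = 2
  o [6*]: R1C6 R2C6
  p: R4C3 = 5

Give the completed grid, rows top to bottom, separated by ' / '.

Cage f is given, so R1C1 = 1.
Cage p is a single given cell, which forces R4C3 = 5.
N is a freebie, which forces R5C1 = 2.
Column 1 now contains 2, which forces R6C1 = 5.
Column 3 now contains 5; hence R1C3 = 2.
Cage j's pair has product 10; hence R1C4 = 5.
The two cells of cage l must have product 20, so R3C2 = 5.
Column 3 now contains 5; hence R3C3 = 4.
Cage h needs product 10; hence R5C2 = 1.
Row 5 now contains 1, leaving R5C6 = 5.
Cage h needs product 10; hence R6C2 = 2.
Cage e needs two cells with product 24; hence R2C1 = 4.
Row 2 now contains 4; hence R2C2 = 3.
Cage b has product 12; hence R2C3 = 1.
The 3 cells of cage g must have product 60, which forces R2C5 = 5.
1 is placed in row 2; hence R2C6 = 2.
Row 3 already has 4, which forces R3C1 = 6.
2 is placed in column 6; hence R3C6 = 1.
Column 1 already has 6, so R4C1 = 3.
Column 2 now contains 3; hence R4C2 = 6.
Row 4 now contains 6; hence R4C4 = 2.
2 is placed in row 4, leaving R4C5 = 1.
Column 6 now contains 1, which forces R4C6 = 4.
4 is placed in column 6, leaving R6C6 = 6.
Column 2 now contains 3, which forces R1C2 = 4.
4 is placed in row 1, leaving R1C5 = 6.
Column 6 already has 6; hence R1C6 = 3.
Row 2 already has 2, which forces R2C4 = 6.
Column 4 already has 2, leaving R3C4 = 3.
3 is placed in row 3; hence R3C5 = 2.
Cage i has product 18; hence R5C3 = 6.
Column 4 already has 3; hence R5C4 = 4.
4 is placed in row 5, so R5C5 = 3.
Row 6 already has 6, which forces R6C3 = 3.
Cage i needs product 18; hence R6C4 = 1.
Row 6 already has 6, which forces R6C5 = 4.

1 4 2 5 6 3 / 4 3 1 6 5 2 / 6 5 4 3 2 1 / 3 6 5 2 1 4 / 2 1 6 4 3 5 / 5 2 3 1 4 6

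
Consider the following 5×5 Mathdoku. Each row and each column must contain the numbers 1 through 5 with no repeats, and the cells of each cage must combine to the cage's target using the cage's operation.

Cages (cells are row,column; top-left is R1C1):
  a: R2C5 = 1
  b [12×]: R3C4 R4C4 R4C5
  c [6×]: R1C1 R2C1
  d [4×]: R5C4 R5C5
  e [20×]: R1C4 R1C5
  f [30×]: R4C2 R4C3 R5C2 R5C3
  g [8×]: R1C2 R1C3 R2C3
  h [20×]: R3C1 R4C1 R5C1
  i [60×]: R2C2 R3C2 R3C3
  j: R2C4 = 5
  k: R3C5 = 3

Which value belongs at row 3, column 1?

J is a freebie; hence R2C4 = 5.
Cage a is given; hence R2C5 = 1.
K is a freebie, which forces R3C5 = 3.
Column 5 already has 1; hence R5C5 = 4.
5 is placed in column 4, leaving R1C4 = 4.
Column 5 now contains 4, leaving R1C5 = 5.
The 3 cells of cage i must have product 60; hence R2C2 = 3.
Cage b has product 12, which forces R3C4 = 2.
Cage b has product 12, leaving R4C4 = 3.
Column 5 now contains 4, leaving R4C5 = 2.
Row 5 now contains 4, leaving R5C4 = 1.
Cage c's pair has product 6, which forces R1C1 = 3.
Row 2 now contains 3, which forces R2C1 = 2.
The 3 cells of cage g must have product 8, leaving R2C3 = 4.
4 is placed in column 3; hence R3C3 = 5.
5 is placed in column 3; hence R4C3 = 1.
1 is placed in row 5; hence R5C1 = 5.
The 4 cells of cage f must have product 30; hence R5C2 = 2.
Cage f needs product 30, which forces R5C3 = 3.
Column 2 now contains 2, which forces R1C2 = 1.
Column 3 already has 1, which forces R1C3 = 2.
Cage h has product 20, so R3C1 = 1.
5 is placed in row 3, leaving R3C2 = 4.
Row 4 now contains 1, leaving R4C1 = 4.
Row 4 now contains 1, which forces R4C2 = 5.
Completed grid: 3 1 2 4 5 / 2 3 4 5 1 / 1 4 5 2 3 / 4 5 1 3 2 / 5 2 3 1 4.

1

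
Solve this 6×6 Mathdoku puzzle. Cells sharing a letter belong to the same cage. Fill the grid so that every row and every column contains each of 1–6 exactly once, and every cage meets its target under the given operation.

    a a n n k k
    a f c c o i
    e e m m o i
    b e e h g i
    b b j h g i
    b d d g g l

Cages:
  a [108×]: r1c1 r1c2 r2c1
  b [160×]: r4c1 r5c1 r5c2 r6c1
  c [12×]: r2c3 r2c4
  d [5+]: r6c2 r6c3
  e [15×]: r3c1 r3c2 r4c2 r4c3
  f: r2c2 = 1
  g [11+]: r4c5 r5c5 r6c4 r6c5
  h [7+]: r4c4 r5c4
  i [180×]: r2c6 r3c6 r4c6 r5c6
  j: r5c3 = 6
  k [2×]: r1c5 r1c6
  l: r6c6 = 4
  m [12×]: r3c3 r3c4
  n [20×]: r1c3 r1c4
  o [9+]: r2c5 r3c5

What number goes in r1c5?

Cage a has product 108, leaving r1c1 = 3.
The 3 cells of cage a must have product 108, leaving r1c2 = 6.
Cage a needs product 108, leaving r2c1 = 6.
Cage f is a single given cell; hence r2c2 = 1.
Cage b needs product 160, which forces r5c2 = 4.
J is a freebie, so r5c3 = 6.
Cage l is a single given cell, leaving r6c6 = 4.
Cage e has product 15, leaving r3c1 = 1.
Cage b needs product 160; hence r4c1 = 4.
Cage e has product 15, so r4c3 = 1.
The only place for 2 in row 2 is r2c6.
The two cells of cage k must have product 2, leaving r1c5 = 2.
Column 6 already has 2; hence r1c6 = 1.
In row 2, 5 can only go at r2c5, so r2c5 = 5.
Cage o needs two cells with sum 9; hence r3c5 = 4.
Cage g has sum 11, which forces r5c5 = 1.
The 4 cells of cage g must have sum 11; hence r6c4 = 1.
The two cells of cage m must have product 12, which forces r3c3 = 2.
The two cells of cage m must have product 12, which forces r3c4 = 6.
2 is placed in column 3, which forces r6c3 = 3.
Row 6 already has 3; hence r6c5 = 6.
3 is placed in column 3; hence r2c3 = 4.
Cage c needs two cells with product 12, so r2c4 = 3.
Column 5 now contains 6, so r4c5 = 3.
Cage i has product 180, which forces r4c6 = 6.
Row 6 already has 3; hence r6c2 = 2.
Column 3 already has 4, so r1c3 = 5.
Cage n needs two cells with product 20; hence r1c4 = 4.
Cage e has product 15, which forces r3c2 = 3.
3 is placed in row 3, leaving r3c6 = 5.
Row 4 now contains 3; hence r4c2 = 5.
5 is placed in row 4; hence r4c4 = 2.
The 4 cells of cage b must have product 160, leaving r5c1 = 2.
2 is placed in column 4; hence r5c4 = 5.
Column 6 now contains 5, leaving r5c6 = 3.
Row 6 now contains 2, which forces r6c1 = 5.
Completed grid: 3 6 5 4 2 1 / 6 1 4 3 5 2 / 1 3 2 6 4 5 / 4 5 1 2 3 6 / 2 4 6 5 1 3 / 5 2 3 1 6 4.

2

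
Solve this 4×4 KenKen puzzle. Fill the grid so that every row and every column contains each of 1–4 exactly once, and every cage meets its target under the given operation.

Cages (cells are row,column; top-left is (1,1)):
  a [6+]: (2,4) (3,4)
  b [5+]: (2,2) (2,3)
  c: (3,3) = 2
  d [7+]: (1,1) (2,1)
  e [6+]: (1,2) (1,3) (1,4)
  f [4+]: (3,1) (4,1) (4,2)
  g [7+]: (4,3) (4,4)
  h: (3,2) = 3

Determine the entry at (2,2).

4

The 3 cells of cage f must have sum 4; hence (3,1) = 1.
Cage h is a single given cell, leaving (3,2) = 3.
Cage c is a single given cell; hence (3,3) = 2.
Row 3 now contains 2, which forces (3,4) = 4.
Cage f has sum 4, which forces (4,1) = 2.
Cage f has sum 4; hence (4,2) = 1.
Column 4 now contains 4, which forces (4,4) = 3.
Column 2 already has 1; hence (1,2) = 2.
The 3 cells of cage e must have sum 6, leaving (1,3) = 3.
Cage e has sum 6, which forces (1,4) = 1.
Column 2 already has 2; hence (2,2) = 4.
Column 3 already has 3, leaving (2,3) = 1.
Column 4 now contains 4; hence (2,4) = 2.
3 is placed in row 4, so (4,3) = 4.
Row 1 already has 3; hence (1,1) = 4.
Row 2 already has 4, which forces (2,1) = 3.
The full grid is 4 2 3 1 / 3 4 1 2 / 1 3 2 4 / 2 1 4 3.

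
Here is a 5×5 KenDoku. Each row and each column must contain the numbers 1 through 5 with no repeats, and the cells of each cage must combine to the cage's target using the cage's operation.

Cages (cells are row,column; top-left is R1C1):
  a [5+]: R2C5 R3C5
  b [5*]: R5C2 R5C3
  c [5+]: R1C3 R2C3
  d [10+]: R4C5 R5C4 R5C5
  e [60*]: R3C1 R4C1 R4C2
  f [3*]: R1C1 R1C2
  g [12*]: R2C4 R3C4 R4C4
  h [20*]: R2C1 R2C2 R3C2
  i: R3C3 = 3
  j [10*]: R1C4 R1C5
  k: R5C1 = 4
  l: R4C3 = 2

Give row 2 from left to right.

Cage i is given, so R3C3 = 3.
Cage l is a single given cell, so R4C3 = 2.
Cage k is a single given cell, leaving R5C1 = 4.
Column 1 now contains 4, so R3C1 = 5.
Cage e needs product 60; hence R4C1 = 3.
Cage e has product 60; hence R4C2 = 4.
Row 4 now contains 4, leaving R4C4 = 1.
Row 4 now contains 4, leaving R4C5 = 5.
3 is placed in column 1, so R1C1 = 1.
Cage f needs two cells with product 3, so R1C2 = 3.
Row 1 already has 1, so R1C3 = 4.
Cage j's pair has product 10, so R1C4 = 5.
Column 5 now contains 5, so R1C5 = 2.
The 3 cells of cage h must have product 20; hence R2C1 = 2.
Cage h needs product 20; hence R2C2 = 5.
Column 3 already has 4, so R2C3 = 1.
The 3 cells of cage g must have product 12, leaving R2C4 = 3.
Row 2 now contains 3, which forces R2C5 = 4.
Cage h has product 20, leaving R3C2 = 2.
1 is placed in column 4, so R3C4 = 4.
Column 5 now contains 4, so R3C5 = 1.
Column 2 now contains 5, so R5C2 = 1.
Column 3 already has 1; hence R5C3 = 5.
Column 4 already has 3; hence R5C4 = 2.
2 is placed in column 5, which forces R5C5 = 3.
Completed grid: 1 3 4 5 2 / 2 5 1 3 4 / 5 2 3 4 1 / 3 4 2 1 5 / 4 1 5 2 3.

2 5 1 3 4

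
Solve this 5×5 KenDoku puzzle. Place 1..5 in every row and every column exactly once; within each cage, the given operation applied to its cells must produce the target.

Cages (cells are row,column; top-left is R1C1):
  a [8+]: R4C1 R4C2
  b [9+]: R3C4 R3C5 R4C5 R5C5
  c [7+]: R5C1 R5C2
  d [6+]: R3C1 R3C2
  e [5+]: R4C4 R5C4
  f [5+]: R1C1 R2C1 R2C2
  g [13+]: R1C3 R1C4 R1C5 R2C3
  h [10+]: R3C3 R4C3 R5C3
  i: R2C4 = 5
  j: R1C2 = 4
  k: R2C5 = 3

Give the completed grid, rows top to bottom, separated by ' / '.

Cage j is a single given cell, leaving R1C2 = 4.
Cage i is given; hence R2C4 = 5.
K is a freebie, which forces R2C5 = 3.
Cage f needs sum 5, which forces R1C1 = 2.
Row 2 now contains 3, leaving R2C1 = 1.
The 3 cells of cage f must have sum 5; hence R2C2 = 2.
Cage g needs sum 13, leaving R2C3 = 4.
Cage d's pair has sum 6; hence R3C1 = 5.
Cage d's pair has sum 6; hence R3C2 = 1.
Row 3 now contains 1, which forces R3C4 = 2.
2 is placed in row 3, leaving R3C5 = 4.
5 is placed in column 1, leaving R4C1 = 3.
Row 4 now contains 3; hence R4C2 = 5.
Row 4 already has 5, leaving R4C3 = 2.
Row 4 already has 2, leaving R4C5 = 1.
Cage c's pair has sum 7, which forces R5C1 = 4.
The two cells of cage c must have sum 7; hence R5C2 = 3.
Row 5 already has 3, which forces R5C3 = 5.
Row 5 already has 3, so R5C4 = 1.
Row 5 already has 5, so R5C5 = 2.
The 4 cells of cage g must have sum 13, which forces R1C3 = 1.
Column 4 now contains 1, leaving R1C4 = 3.
Column 5 now contains 1, leaving R1C5 = 5.
2 is placed in row 3, which forces R3C3 = 3.
1 is placed in row 4, which forces R4C4 = 4.

2 4 1 3 5 / 1 2 4 5 3 / 5 1 3 2 4 / 3 5 2 4 1 / 4 3 5 1 2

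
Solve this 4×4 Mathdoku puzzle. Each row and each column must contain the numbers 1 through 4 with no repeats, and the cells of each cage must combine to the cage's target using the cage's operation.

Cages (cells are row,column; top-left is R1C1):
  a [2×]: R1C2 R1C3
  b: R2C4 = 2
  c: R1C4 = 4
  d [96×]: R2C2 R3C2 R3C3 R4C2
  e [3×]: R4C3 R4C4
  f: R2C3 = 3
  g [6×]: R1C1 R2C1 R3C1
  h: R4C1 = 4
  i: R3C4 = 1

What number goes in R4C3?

Cage c is a single given cell, so R1C4 = 4.
Cage f is a single given cell, so R2C3 = 3.
Cage b is given, so R2C4 = 2.
Cage d has product 96, which forces R3C3 = 4.
Cage i is given, leaving R3C4 = 1.
Cage h is a single given cell, which forces R4C1 = 4.
3 is placed in column 3, leaving R4C3 = 1.
Column 4 now contains 1, leaving R4C4 = 3.
Cage a needs two cells with product 2, so R1C2 = 1.
1 is placed in column 3, so R1C3 = 2.
Row 2 now contains 2, which forces R2C1 = 1.
Row 2 now contains 2; hence R2C2 = 4.
The 4 cells of cage d must have product 96; hence R3C2 = 3.
Row 4 now contains 3, which forces R4C2 = 2.
2 is placed in row 1, so R1C1 = 3.
Row 3 now contains 3, so R3C1 = 2.
The full grid is 3 1 2 4 / 1 4 3 2 / 2 3 4 1 / 4 2 1 3.

1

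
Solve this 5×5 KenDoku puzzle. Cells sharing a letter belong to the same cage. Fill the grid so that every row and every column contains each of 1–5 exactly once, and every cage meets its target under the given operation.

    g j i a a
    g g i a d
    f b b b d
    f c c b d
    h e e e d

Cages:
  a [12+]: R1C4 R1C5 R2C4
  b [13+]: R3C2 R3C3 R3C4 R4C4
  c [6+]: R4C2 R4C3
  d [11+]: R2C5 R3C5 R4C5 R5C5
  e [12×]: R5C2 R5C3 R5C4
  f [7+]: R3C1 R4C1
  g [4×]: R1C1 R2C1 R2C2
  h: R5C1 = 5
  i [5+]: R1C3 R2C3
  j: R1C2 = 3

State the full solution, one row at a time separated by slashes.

2 3 1 5 4 / 1 2 4 3 5 / 3 5 2 4 1 / 4 1 5 2 3 / 5 4 3 1 2

Cage j is given, which forces R1C2 = 3.
Cage h is given, leaving R5C1 = 5.
The only place for 2 in row 5 is R5C5.
Row 2 needs a 2, and only R2C2 is open for it.
The 3 cells of cage g must have product 4; hence R1C1 = 2.
Cage g has product 4; hence R2C1 = 1.
Cage i's pair has sum 5, so R1C3 = 1.
The two cells of cage i must have sum 5, which forces R2C3 = 4.
The 3 cells of cage a must have sum 12, so R2C4 = 3.
3 is placed in row 2, so R2C5 = 5.
Column 3 already has 4, so R5C3 = 3.
Cage a has sum 12; hence R1C4 = 5.
Column 5 now contains 5, which forces R1C5 = 4.
5 is placed in column 4; hence R4C4 = 2.
Cage b needs sum 13, so R3C2 = 5.
The 4 cells of cage b must have sum 13, leaving R3C3 = 2.
The 4 cells of cage b must have sum 13, so R3C4 = 4.
Cage c's pair has sum 6, leaving R4C2 = 1.
2 is placed in row 4, so R4C3 = 5.
Row 4 already has 1, leaving R4C5 = 3.
Column 2 now contains 1, which forces R5C2 = 4.
Column 4 now contains 4, which forces R5C4 = 1.
Row 3 already has 4, so R3C1 = 3.
3 is placed in column 5, which forces R3C5 = 1.
Row 4 already has 3, so R4C1 = 4.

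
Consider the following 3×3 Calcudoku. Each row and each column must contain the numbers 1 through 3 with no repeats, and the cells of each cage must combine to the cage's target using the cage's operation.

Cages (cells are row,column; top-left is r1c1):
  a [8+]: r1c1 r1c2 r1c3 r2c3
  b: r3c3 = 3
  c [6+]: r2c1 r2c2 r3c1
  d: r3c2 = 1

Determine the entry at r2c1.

1

The 4 cells of cage a must have sum 8, which forces r2c3 = 2.
D is a freebie, which forces r3c2 = 1.
B is a freebie, leaving r3c3 = 3.
Column 3 now contains 3, which forces r1c3 = 1.
Cage c has sum 6, so r2c1 = 1.
Column 2 now contains 1, so r2c2 = 3.
Row 3 already has 3; hence r3c1 = 2.
Column 1 now contains 2, which forces r1c1 = 3.
Column 2 now contains 3, so r1c2 = 2.
The full grid is 3 2 1 / 1 3 2 / 2 1 3.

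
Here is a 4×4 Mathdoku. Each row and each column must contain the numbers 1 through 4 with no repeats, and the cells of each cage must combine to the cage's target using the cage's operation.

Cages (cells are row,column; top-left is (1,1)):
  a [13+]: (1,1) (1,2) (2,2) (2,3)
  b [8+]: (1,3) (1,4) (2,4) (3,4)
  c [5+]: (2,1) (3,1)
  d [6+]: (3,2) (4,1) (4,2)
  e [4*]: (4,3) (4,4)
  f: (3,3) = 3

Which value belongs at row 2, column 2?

2

F is a freebie, which forces (3,3) = 3.
Cage d needs sum 6, leaving (3,2) = 1.
Column 1 needs a 1, and only (2,1) is open for it.
Cage b has sum 8, so (1,3) = 2.
Cage b has sum 8, which forces (1,4) = 1.
Column 3 already has 2, so (2,3) = 4.
1 is placed in row 2, which forces (2,4) = 3.
The two cells of cage c must have sum 5; hence (3,1) = 4.
Cage b needs sum 8, leaving (3,4) = 2.
Column 3 already has 4; hence (4,3) = 1.
1 is placed in column 4, leaving (4,4) = 4.
4 is placed in column 1, which forces (1,1) = 3.
Cage a needs sum 13, so (1,2) = 4.
Row 2 now contains 3, so (2,2) = 2.
Column 1 now contains 3, so (4,1) = 2.
Column 2 already has 2; hence (4,2) = 3.
Completed grid: 3 4 2 1 / 1 2 4 3 / 4 1 3 2 / 2 3 1 4.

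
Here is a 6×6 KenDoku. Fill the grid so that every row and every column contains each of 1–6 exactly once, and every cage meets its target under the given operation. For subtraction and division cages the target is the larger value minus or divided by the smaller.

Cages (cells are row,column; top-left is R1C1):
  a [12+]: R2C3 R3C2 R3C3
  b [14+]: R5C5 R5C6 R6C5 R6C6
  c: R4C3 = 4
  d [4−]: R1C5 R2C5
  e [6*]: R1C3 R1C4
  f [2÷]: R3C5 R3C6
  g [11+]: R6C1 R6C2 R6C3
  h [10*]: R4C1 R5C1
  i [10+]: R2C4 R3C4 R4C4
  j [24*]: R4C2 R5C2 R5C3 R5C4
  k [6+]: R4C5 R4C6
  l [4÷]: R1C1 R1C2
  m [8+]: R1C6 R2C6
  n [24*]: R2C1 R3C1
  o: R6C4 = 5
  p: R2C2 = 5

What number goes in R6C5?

Cage p is given, which forces R2C2 = 5.
Cage c is a single given cell; hence R4C3 = 4.
O is a freebie; hence R6C4 = 5.
In row 2, 4 can only go at R2C1, so R2C1 = 4.
Column 1 already has 4, which forces R1C1 = 1.
Cage l needs two cells with quotient 4, so R1C2 = 4.
Column 1 already has 4, leaving R3C1 = 6.
Cage a needs sum 12, which forces R2C3 = 6.
Cage a has sum 12, which forces R3C2 = 1.
Cage a needs sum 12, so R3C3 = 5.
Row 3 already has 1, so R3C4 = 3.
The two cells of cage e must have product 6; hence R1C3 = 3.
3 is placed in column 4, which forces R1C4 = 2.
3 is placed in column 4, so R2C4 = 1.
1 is placed in row 2; hence R2C5 = 2.
Row 2 now contains 2, which forces R2C6 = 3.
Column 5 already has 2, which forces R3C5 = 4.
4 is placed in row 3, so R3C6 = 2.
Cage i has sum 10, which forces R4C4 = 6.
1 is placed in column 4; hence R5C4 = 4.
The 3 cells of cage g must have sum 11, so R6C2 = 6.
Column 3 already has 3, which forces R6C3 = 2.
Cage d needs two cells with difference 4, so R1C5 = 6.
The two cells of cage m must have sum 8; hence R1C6 = 5.
Column 6 already has 5, which forces R4C6 = 1.
2 is placed in column 3, so R5C3 = 1.
Row 5 now contains 1; hence R5C5 = 3.
Column 6 now contains 1, so R5C6 = 6.
2 is placed in row 6, so R6C1 = 3.
3 is placed in column 5; hence R6C5 = 1.
The 4 cells of cage b must have sum 14, leaving R6C6 = 4.
The 4 cells of cage j must have product 24, which forces R4C2 = 3.
Row 4 now contains 1; hence R4C5 = 5.
3 is placed in row 5, leaving R5C2 = 2.
Row 4 already has 5, which forces R4C1 = 2.
Row 5 now contains 2; hence R5C1 = 5.
Completed grid: 1 4 3 2 6 5 / 4 5 6 1 2 3 / 6 1 5 3 4 2 / 2 3 4 6 5 1 / 5 2 1 4 3 6 / 3 6 2 5 1 4.

1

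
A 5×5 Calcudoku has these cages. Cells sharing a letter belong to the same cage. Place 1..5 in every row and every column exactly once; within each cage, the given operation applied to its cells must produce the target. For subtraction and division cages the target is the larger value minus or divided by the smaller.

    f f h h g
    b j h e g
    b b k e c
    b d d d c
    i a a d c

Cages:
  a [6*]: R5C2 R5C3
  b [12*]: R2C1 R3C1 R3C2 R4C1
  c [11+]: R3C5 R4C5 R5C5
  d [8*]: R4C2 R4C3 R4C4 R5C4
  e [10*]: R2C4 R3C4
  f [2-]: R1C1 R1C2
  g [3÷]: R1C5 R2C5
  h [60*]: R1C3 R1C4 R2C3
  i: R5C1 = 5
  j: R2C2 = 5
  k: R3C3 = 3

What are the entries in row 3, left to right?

4 1 3 5 2

Cage j is given; hence R2C2 = 5.
Row 2 now contains 5, leaving R2C4 = 2.
Cage k is a single given cell, which forces R3C3 = 3.
2 is placed in column 4, which forces R3C4 = 5.
2 is placed in column 4, which forces R4C4 = 4.
Cage i is a single given cell; hence R5C1 = 5.
Column 3 already has 3, leaving R5C3 = 2.
Cage d needs product 8; hence R5C4 = 1.
Row 5 already has 2, which forces R5C5 = 4.
Cage h needs product 60, so R1C3 = 5.
Column 4 already has 4, which forces R1C4 = 3.
Row 1 already has 3; hence R1C5 = 1.
Column 3 already has 3, so R2C3 = 4.
1 is placed in column 5, so R2C5 = 3.
Column 5 already has 4, so R3C5 = 2.
The 4 cells of cage d must have product 8, which forces R4C2 = 2.
2 is placed in column 3, leaving R4C3 = 1.
Cage c has sum 11, which forces R4C5 = 5.
Row 5 already has 2, so R5C2 = 3.
Cage f needs two cells with difference 2, so R1C1 = 2.
Column 2 now contains 2; hence R1C2 = 4.
Row 2 already has 3, so R2C1 = 1.
Cage b has product 12, leaving R3C1 = 4.
2 is placed in row 3, so R3C2 = 1.
Row 4 now contains 1, which forces R4C1 = 3.
Filled in: 2 4 5 3 1 / 1 5 4 2 3 / 4 1 3 5 2 / 3 2 1 4 5 / 5 3 2 1 4.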